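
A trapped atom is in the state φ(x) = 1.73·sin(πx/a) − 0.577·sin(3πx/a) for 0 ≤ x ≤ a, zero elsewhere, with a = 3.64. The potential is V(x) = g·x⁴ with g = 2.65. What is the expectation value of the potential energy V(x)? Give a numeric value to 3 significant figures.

⟨V⟩ = ∫ V(x)·|φ|² dx / ∫|φ|² dx.
On 0 ≤ x ≤ a (j ≠ l): ∫sin²(jπx/a) dx = a/2, ∫sin(jπx/a)·sin(lπx/a) dx = 0; diagonal moments ∫x·sin²(jπx/a) dx = a²/4, ∫x²·sin²(jπx/a) dx = a³·(1/6 − 1/(4j²π²)); cross terms ∫x·sin(jπx/a)·sin(lπx/a) dx = 0 for j + l even and −4jla²/(π²(j² − l²)²) for j + l odd, ∫x²·sin(jπx/a)·sin(lπx/a) dx = (−1)^(j+l)·4jla³/(π²(j² − l²)²); higher powers the same way via product-to-sum and parts.
State is unnormalized: ∫|φ|² dx = 6.0530, and ∫φ*·V(x)·φ dx = 238.29, so ⟨V⟩ = 238.29 / 6.0530.
⟨V⟩ = 39.367.

39.4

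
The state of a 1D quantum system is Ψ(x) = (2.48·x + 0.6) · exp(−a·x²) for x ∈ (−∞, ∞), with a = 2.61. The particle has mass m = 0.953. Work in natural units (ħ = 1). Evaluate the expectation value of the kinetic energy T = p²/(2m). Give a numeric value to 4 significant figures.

T = −(ħ²/2m) d²/dx², so ⟨T⟩ = −(ħ²/2m) ∫ Ψ*·Ψ'' dx / ∫|Ψ|² dx; with m = 0.953.
Expand each integrand as polynomial × e^(−2ax²) and use ∫x^(2j)·e^(−2ax²) dx = (2j−1)!!/(4a)^j · √(π/(2a)), odd powers → 0; here √(π/(2a)) = 0.77578. Differentiate with the product rule, d/dx e^(−ax²) = −2ax·e^(−ax²).
State is unnormalized: ∫|Ψ|² dx = 0.73631, and ∫Ψ*·(−ħ²/2m · Ψ'') dx = 2.2599, so ⟨T⟩ = 2.2599 / 0.73631.
⟨T⟩ = 3.0693.

3.069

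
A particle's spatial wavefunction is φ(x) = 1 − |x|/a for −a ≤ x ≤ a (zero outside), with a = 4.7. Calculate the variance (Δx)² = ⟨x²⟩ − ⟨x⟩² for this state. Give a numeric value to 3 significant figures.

2.21

Compute ⟨x⟩ and ⟨x²⟩ separately, then (Δx)² = ⟨x²⟩ − ⟨x⟩².
φ is even, so ∫ over [−a, a] = 2∫₀ᵃ with φ = 1 − x/a there: ∫₀ᵃ (1 − x/a)² dx = a/3, ∫₀ᵃ x²(1 − x/a)² dx = a³/30, ∫₀ᵃ x⁴(1 − x/a)² dx = a⁵/105.
Normalization: ∫|φ|² dx = 3.1333.
⟨x⟩ = 0.0000 and ⟨x²⟩ = 2.2090.
(Δx)² = 2.2090 − (0.0000)² = 2.2090.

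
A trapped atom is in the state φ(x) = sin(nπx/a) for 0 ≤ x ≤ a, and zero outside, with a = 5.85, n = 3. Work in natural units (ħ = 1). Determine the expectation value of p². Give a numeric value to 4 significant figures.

p² φ = −ħ² d²φ/dx²; ⟨p²⟩ = −ħ² ∫ φ*·φ'' dx / ∫|φ|² dx.
d/dx sin(nπx/a) = (nπ/a)·cos(nπx/a) and d²/dx² sin(nπx/a) = −(nπ/a)²·sin(nπx/a); on 0 ≤ x ≤ a, ∫sin²(nπx/a) dx = a/2 and ∫sin(nπx/a)·cos(nπx/a) dx = 0.
State is unnormalized: ∫|φ|² dx = 2.9250, and ∫φ*·(−ħ² φ'') dx = 7.5920, so ⟨p²⟩ = 7.5920 / 2.9250.
⟨p²⟩ = 2.5956.

2.596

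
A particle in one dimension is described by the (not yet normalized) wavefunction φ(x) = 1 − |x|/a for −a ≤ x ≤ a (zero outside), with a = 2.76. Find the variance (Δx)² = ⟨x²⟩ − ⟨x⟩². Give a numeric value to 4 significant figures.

0.7618

Compute ⟨x⟩ and ⟨x²⟩ separately, then (Δx)² = ⟨x²⟩ − ⟨x⟩².
φ is even, so ∫ over [−a, a] = 2∫₀ᵃ with φ = 1 − x/a there: ∫₀ᵃ (1 − x/a)² dx = a/3, ∫₀ᵃ x²(1 − x/a)² dx = a³/30, ∫₀ᵃ x⁴(1 − x/a)² dx = a⁵/105.
Normalization: ∫|φ|² dx = 1.8400.
⟨x⟩ = 0.0000 and ⟨x²⟩ = 0.76176.
(Δx)² = 0.76176 − (0.0000)² = 0.76176.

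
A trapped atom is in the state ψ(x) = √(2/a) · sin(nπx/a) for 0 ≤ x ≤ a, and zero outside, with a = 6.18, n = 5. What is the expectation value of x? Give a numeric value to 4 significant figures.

3.090

⟨x⟩ = ∫ x·|ψ|² dx (integrals over the domain).
With sin²θ = (1 − cos2θ)/2 on 0 ≤ x ≤ a: ∫sin²(nπx/a) dx = a/2, ∫x·sin²(nπx/a) dx = a²/4, ∫x²·sin²(nπx/a) dx = a³·(1/6 − 1/(4n²π²)); higher powers xᵏ the same way, integrating xᵏ·cos(2nπx/a) by parts.
⟨x⟩ = 3.0900.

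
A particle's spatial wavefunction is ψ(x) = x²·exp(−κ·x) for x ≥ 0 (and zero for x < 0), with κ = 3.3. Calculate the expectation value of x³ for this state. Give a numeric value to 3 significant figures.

⟨x³⟩ = ∫ x³·|ψ|² dx / ∫|ψ|² dx (integrals over the domain).
Every integrand reduces to terms xʲ·e^(−2κx) on [0, ∞); use ∫₀^∞ xʲ·e^(−2κx) dx = j!/(2κ)^(j+1).
State is unnormalized: ∫|ψ|² dx = 0.0019164, and ∫ψ*·x³·ψ dx = 0.0013998, so ⟨x³⟩ = 0.0013998 / 0.0019164.
⟨x³⟩ = 0.73044.

0.730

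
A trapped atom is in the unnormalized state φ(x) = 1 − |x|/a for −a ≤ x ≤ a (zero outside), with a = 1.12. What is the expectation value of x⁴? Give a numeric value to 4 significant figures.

⟨x⁴⟩ = ∫ x⁴·|φ|² dx / ∫|φ|² dx (integrals over the domain).
φ is even, so ∫ over [−a, a] = 2∫₀ᵃ with φ = 1 − x/a there: ∫₀ᵃ (1 − x/a)² dx = a/3, ∫₀ᵃ x²(1 − x/a)² dx = a³/30, ∫₀ᵃ x⁴(1 − x/a)² dx = a⁵/105.
State is unnormalized: ∫|φ|² dx = 0.74667, and ∫φ*·x⁴·φ dx = 0.033568, so ⟨x⁴⟩ = 0.033568 / 0.74667.
⟨x⁴⟩ = 0.044958.

0.04496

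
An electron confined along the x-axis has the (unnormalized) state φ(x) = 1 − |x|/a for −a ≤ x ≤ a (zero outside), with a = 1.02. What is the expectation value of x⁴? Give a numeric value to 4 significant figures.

⟨x⁴⟩ = ∫ x⁴·|φ|² dx / ∫|φ|² dx (integrals over the domain).
φ is even, so ∫ over [−a, a] = 2∫₀ᵃ with φ = 1 − x/a there: ∫₀ᵃ (1 − x/a)² dx = a/3, ∫₀ᵃ x²(1 − x/a)² dx = a³/30, ∫₀ᵃ x⁴(1 − x/a)² dx = a⁵/105.
State is unnormalized: ∫|φ|² dx = 0.68000, and ∫φ*·x⁴·φ dx = 0.021030, so ⟨x⁴⟩ = 0.021030 / 0.68000.
⟨x⁴⟩ = 0.030927.

0.03093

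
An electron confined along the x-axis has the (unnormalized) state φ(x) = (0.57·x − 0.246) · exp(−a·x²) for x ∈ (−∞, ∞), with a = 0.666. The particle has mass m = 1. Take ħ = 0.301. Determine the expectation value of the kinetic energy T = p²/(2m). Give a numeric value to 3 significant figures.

T = −(ħ²/2m) d²/dx², so ⟨T⟩ = −(ħ²/2m) ∫ φ*·φ'' dx / ∫|φ|² dx; with m = 1.
Expand each integrand as polynomial × e^(−2ax²) and use ∫x^(2j)·e^(−2ax²) dx = (2j−1)!!/(4a)^j · √(π/(2a)), odd powers → 0; here √(π/(2a)) = 1.5358. Differentiate with the product rule, d/dx e^(−ax²) = −2ax·e^(−ax²).
State is unnormalized: ∫|φ|² dx = 0.28024, and ∫φ*·(−ħ²/2m · φ'') dx = 0.019757, so ⟨T⟩ = 0.019757 / 0.28024.
⟨T⟩ = 0.070499.

0.0705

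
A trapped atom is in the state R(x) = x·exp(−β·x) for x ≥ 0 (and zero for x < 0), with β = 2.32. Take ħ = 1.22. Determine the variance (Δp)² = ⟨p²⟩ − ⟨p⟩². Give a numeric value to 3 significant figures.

Compute ⟨p⟩ and ⟨p²⟩ separately; (Δp)² = ⟨p²⟩ − ⟨p⟩².
Differentiate x·exp(−β·x) with the product rule; every integrand then reduces to terms xʲ·e^(−2βx) on [0, ∞), with ∫₀^∞ xʲ·e^(−2βx) dx = j!/(2β)^(j+1).
Normalization: ∫|R|² dx = 0.020021.
⟨p⟩ = 0.0000 and ⟨p²⟩ = 8.0112.
(Δp)² = 8.0112 − (0.0000)² = 8.0112.

8.01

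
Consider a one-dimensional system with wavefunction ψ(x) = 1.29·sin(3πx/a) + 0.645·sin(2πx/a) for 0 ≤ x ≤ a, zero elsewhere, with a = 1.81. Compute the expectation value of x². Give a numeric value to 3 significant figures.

⟨x²⟩ = ∫ x²·|ψ|² dx / ∫|ψ|² dx (integrals over the domain).
On 0 ≤ x ≤ a (j ≠ l): ∫sin²(jπx/a) dx = a/2, ∫sin(jπx/a)·sin(lπx/a) dx = 0; diagonal moments ∫x·sin²(jπx/a) dx = a²/4, ∫x²·sin²(jπx/a) dx = a³·(1/6 − 1/(4j²π²)); cross terms ∫x·sin(jπx/a)·sin(lπx/a) dx = 0 for j + l even and −4jla²/(π²(j² − l²)²) for j + l odd, ∫x²·sin(jπx/a)·sin(lπx/a) dx = (−1)^(j+l)·4jla³/(π²(j² − l²)²); higher powers the same way via product-to-sum and parts.
State is unnormalized: ∫|ψ|² dx = 1.8825, and ∫ψ*·x²·ψ dx = 1.0526, so ⟨x²⟩ = 1.0526 / 1.8825.
⟨x²⟩ = 0.55912.

0.559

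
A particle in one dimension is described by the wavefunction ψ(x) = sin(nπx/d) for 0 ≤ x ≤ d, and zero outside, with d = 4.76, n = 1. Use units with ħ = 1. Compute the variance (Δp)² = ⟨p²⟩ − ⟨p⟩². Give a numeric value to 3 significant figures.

Compute ⟨p⟩ and ⟨p²⟩ separately; (Δp)² = ⟨p²⟩ − ⟨p⟩².
d/dx sin(nπx/d) = (nπ/d)·cos(nπx/d) and d²/dx² sin(nπx/d) = −(nπ/d)²·sin(nπx/d); on 0 ≤ x ≤ d, ∫sin²(nπx/d) dx = d/2 and ∫sin(nπx/d)·cos(nπx/d) dx = 0.
Normalization: ∫|ψ|² dx = 2.3800.
⟨p⟩ = 0.0000 and ⟨p²⟩ = 0.43560.
(Δp)² = 0.43560 − (0.0000)² = 0.43560.

0.436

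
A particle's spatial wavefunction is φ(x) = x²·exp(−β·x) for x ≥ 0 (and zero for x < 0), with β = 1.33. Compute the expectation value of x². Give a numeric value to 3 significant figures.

4.24

⟨x²⟩ = ∫ x²·|φ|² dx / ∫|φ|² dx (integrals over the domain).
Every integrand reduces to terms xʲ·e^(−2βx) on [0, ∞); use ∫₀^∞ xʲ·e^(−2βx) dx = j!/(2β)^(j+1).
State is unnormalized: ∫|φ|² dx = 0.18022, and ∫φ*·x²·φ dx = 0.76412, so ⟨x²⟩ = 0.76412 / 0.18022.
⟨x²⟩ = 4.2399.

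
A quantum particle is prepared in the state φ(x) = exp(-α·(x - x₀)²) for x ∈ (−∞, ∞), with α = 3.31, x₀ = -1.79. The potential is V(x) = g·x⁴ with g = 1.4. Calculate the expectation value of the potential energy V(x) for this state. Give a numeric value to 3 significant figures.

16.4

⟨V⟩ = ∫ V(x)·|φ|² dx / ∫|φ|² dx.
Gaussian moments (u = x − x₀): ∫u^(2j)·e^(−2αu²) du = (2j−1)!!/(4α)^j · √(π/(2α)), odd powers integrate to 0; here √(π/(2α)) = 0.68888.
State is unnormalized: ∫|φ|² dx = 0.68888, and ∫φ*·V(x)·φ dx = 11.318, so ⟨V⟩ = 11.318 / 0.68888.
⟨V⟩ = 16.430.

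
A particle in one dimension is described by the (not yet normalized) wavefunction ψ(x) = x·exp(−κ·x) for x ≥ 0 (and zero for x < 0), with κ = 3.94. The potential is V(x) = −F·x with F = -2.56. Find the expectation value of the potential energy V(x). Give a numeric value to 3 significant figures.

⟨V⟩ = ∫ V(x)·|ψ|² dx / ∫|ψ|² dx.
Every integrand reduces to terms xʲ·e^(−2κx) on [0, ∞); use ∫₀^∞ xʲ·e^(−2κx) dx = j!/(2κ)^(j+1).
State is unnormalized: ∫|ψ|² dx = 0.0040874, and ∫ψ*·V(x)·ψ dx = 0.0039837, so ⟨V⟩ = 0.0039837 / 0.0040874.
⟨V⟩ = 0.97462.

0.975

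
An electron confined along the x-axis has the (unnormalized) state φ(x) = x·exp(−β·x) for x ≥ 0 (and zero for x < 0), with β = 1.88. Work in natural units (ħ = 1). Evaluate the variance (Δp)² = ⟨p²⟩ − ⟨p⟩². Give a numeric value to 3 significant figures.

3.53

Compute ⟨p⟩ and ⟨p²⟩ separately; (Δp)² = ⟨p²⟩ − ⟨p⟩².
Differentiate x·exp(−β·x) with the product rule; every integrand then reduces to terms xʲ·e^(−2βx) on [0, ∞), with ∫₀^∞ xʲ·e^(−2βx) dx = j!/(2β)^(j+1).
Normalization: ∫|φ|² dx = 0.037624.
⟨p⟩ = 0.0000 and ⟨p²⟩ = 3.5344.
(Δp)² = 3.5344 − (0.0000)² = 3.5344.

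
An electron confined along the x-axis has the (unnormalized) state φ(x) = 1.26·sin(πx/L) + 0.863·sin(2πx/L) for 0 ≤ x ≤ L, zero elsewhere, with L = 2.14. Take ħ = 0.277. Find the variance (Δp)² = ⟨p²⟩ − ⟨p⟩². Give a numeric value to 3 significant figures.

Compute ⟨p⟩ and ⟨p²⟩ separately; (Δp)² = ⟨p²⟩ − ⟨p⟩².
d²/dx² sin(jπx/L) = −(jπ/L)²·sin(jπx/L); on 0 ≤ x ≤ L, ∫sin²(jπx/L) dx = L/2 and ∫sin(jπx/L)·sin(lπx/L) dx = 0 for j ≠ l, so only diagonal terms survive in ∫|φ|² and ∫φ·φ″; ∫φ·φ′ dx = [φ²/2] between the walls = 0.
Normalization: ∫|φ|² dx = 2.4956.
⟨p⟩ = 0.0000 and ⟨p²⟩ = 0.32377.
(Δp)² = 0.32377 − (0.0000)² = 0.32377.

0.324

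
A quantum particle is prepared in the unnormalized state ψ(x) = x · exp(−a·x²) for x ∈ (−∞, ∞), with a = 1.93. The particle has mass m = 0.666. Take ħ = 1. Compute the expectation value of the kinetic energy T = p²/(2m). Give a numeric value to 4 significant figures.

4.347

T = −(ħ²/2m) d²/dx², so ⟨T⟩ = −(ħ²/2m) ∫ ψ*·ψ'' dx / ∫|ψ|² dx; with m = 0.666.
Expand each integrand as polynomial × e^(−2ax²) and use ∫x^(2j)·e^(−2ax²) dx = (2j−1)!!/(4a)^j · √(π/(2a)), odd powers → 0; here √(π/(2a)) = 0.90216. Differentiate with the product rule, d/dx e^(−ax²) = −2ax·e^(−ax²).
State is unnormalized: ∫|ψ|² dx = 0.11686, and ∫ψ*·(−ħ²/2m · ψ'') dx = 0.50797, so ⟨T⟩ = 0.50797 / 0.11686.
⟨T⟩ = 4.3468.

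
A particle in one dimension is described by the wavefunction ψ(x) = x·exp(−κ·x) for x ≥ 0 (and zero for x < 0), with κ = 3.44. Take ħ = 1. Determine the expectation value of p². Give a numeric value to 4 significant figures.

p² ψ = −ħ² d²ψ/dx²; ⟨p²⟩ = −ħ² ∫ ψ*·ψ'' dx / ∫|ψ|² dx.
Differentiate x·exp(−κ·x) with the product rule; every integrand then reduces to terms xʲ·e^(−2κx) on [0, ∞), with ∫₀^∞ xʲ·e^(−2κx) dx = j!/(2κ)^(j+1).
State is unnormalized: ∫|ψ|² dx = 0.0061414, and ∫ψ*·(−ħ² ψ'') dx = 0.072674, so ⟨p²⟩ = 0.072674 / 0.0061414.
⟨p²⟩ = 11.834.

11.83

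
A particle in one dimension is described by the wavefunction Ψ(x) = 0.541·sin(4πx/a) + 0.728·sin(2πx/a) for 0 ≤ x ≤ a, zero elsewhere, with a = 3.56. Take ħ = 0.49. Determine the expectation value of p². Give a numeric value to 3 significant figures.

p² Ψ = −ħ² d²Ψ/dx²; ⟨p²⟩ = −ħ² ∫ Ψ*·Ψ'' dx / ∫|Ψ|² dx.
d²/dx² sin(jπx/a) = −(jπ/a)²·sin(jπx/a); on 0 ≤ x ≤ a, ∫sin²(jπx/a) dx = a/2 and ∫sin(jπx/a)·sin(lπx/a) dx = 0 for j ≠ l, so only diagonal terms survive in ∫|Ψ|² and ∫Ψ·Ψ″; ∫Ψ·Ψ′ dx = [Ψ²/2] between the walls = 0.
State is unnormalized: ∫|Ψ|² dx = 1.4643, and ∫Ψ*·(−ħ² Ψ'') dx = 2.2641, so ⟨p²⟩ = 2.2641 / 1.4643.
⟨p²⟩ = 1.5462.

1.55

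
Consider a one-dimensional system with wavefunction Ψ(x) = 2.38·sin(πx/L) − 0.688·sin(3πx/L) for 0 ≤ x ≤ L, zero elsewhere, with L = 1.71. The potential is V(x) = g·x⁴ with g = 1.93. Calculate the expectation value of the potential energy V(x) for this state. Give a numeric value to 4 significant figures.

1.436

⟨V⟩ = ∫ V(x)·|Ψ|² dx / ∫|Ψ|² dx.
On 0 ≤ x ≤ L (j ≠ l): ∫sin²(jπx/L) dx = L/2, ∫sin(jπx/L)·sin(lπx/L) dx = 0; diagonal moments ∫x·sin²(jπx/L) dx = L²/4, ∫x²·sin²(jπx/L) dx = L³·(1/6 − 1/(4j²π²)); cross terms ∫x·sin(jπx/L)·sin(lπx/L) dx = 0 for j + l even and −4jlL²/(π²(j² − l²)²) for j + l odd, ∫x²·sin(jπx/L)·sin(lπx/L) dx = (−1)^(j+l)·4jlL³/(π²(j² − l²)²); higher powers the same way via product-to-sum and parts.
State is unnormalized: ∫|Ψ|² dx = 5.2478, and ∫Ψ*·V(x)·Ψ dx = 7.5348, so ⟨V⟩ = 7.5348 / 5.2478.
⟨V⟩ = 1.4358.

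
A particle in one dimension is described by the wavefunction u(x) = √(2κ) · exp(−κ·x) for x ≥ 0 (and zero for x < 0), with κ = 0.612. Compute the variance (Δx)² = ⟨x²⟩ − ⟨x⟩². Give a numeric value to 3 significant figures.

0.667

Compute ⟨x⟩ and ⟨x²⟩ separately, then (Δx)² = ⟨x²⟩ − ⟨x⟩².
Every integrand reduces to terms xʲ·e^(−2κx) on [0, ∞); use ∫₀^∞ xʲ·e^(−2κx) dx = j!/(2κ)^(j+1).
⟨x⟩ = 0.81699 and ⟨x²⟩ = 1.3350.
(Δx)² = 1.3350 − (0.81699)² = 0.66748.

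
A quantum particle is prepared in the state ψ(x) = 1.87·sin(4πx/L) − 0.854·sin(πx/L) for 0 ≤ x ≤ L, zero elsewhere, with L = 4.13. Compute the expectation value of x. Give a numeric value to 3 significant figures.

⟨x⟩ = ∫ x·|ψ|² dx / ∫|ψ|² dx (integrals over the domain).
On 0 ≤ x ≤ L (j ≠ l): ∫sin²(jπx/L) dx = L/2, ∫sin(jπx/L)·sin(lπx/L) dx = 0; diagonal moments ∫x·sin²(jπx/L) dx = L²/4, ∫x²·sin²(jπx/L) dx = L³·(1/6 − 1/(4j²π²)); cross terms ∫x·sin(jπx/L)·sin(lπx/L) dx = 0 for j + l even and −4jlL²/(π²(j² − l²)²) for j + l odd, ∫x²·sin(jπx/L)·sin(lπx/L) dx = (−1)^(j+l)·4jlL³/(π²(j² − l²)²); higher powers the same way via product-to-sum and parts.
State is unnormalized: ∫|ψ|² dx = 8.7271, and ∫ψ*·x·ψ dx = 18.414, so ⟨x⟩ = 18.414 / 8.7271.
⟨x⟩ = 2.1100.

2.11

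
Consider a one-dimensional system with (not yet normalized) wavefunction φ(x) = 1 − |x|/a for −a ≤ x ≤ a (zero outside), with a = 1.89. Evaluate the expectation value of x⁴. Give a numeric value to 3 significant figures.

0.365

⟨x⁴⟩ = ∫ x⁴·|φ|² dx / ∫|φ|² dx (integrals over the domain).
φ is even, so ∫ over [−a, a] = 2∫₀ᵃ with φ = 1 − x/a there: ∫₀ᵃ (1 − x/a)² dx = a/3, ∫₀ᵃ x²(1 − x/a)² dx = a³/30, ∫₀ᵃ x⁴(1 − x/a)² dx = a⁵/105.
State is unnormalized: ∫|φ|² dx = 1.2600, and ∫φ*·x⁴·φ dx = 0.45936, so ⟨x⁴⟩ = 0.45936 / 1.2600.
⟨x⁴⟩ = 0.36457.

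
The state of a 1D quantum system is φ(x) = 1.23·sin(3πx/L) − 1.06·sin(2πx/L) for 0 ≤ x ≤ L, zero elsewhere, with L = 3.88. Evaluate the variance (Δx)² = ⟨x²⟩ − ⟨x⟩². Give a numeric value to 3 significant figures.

0.567

Compute ⟨x⟩ and ⟨x²⟩ separately, then (Δx)² = ⟨x²⟩ − ⟨x⟩².
On 0 ≤ x ≤ L (j ≠ l): ∫sin²(jπx/L) dx = L/2, ∫sin(jπx/L)·sin(lπx/L) dx = 0; diagonal moments ∫x·sin²(jπx/L) dx = L²/4, ∫x²·sin²(jπx/L) dx = L³·(1/6 − 1/(4j²π²)); cross terms ∫x·sin(jπx/L)·sin(lπx/L) dx = 0 for j + l even and −4jlL²/(π²(j² − l²)²) for j + l odd, ∫x²·sin(jπx/L)·sin(lπx/L) dx = (−1)^(j+l)·4jlL³/(π²(j² − l²)²); higher powers the same way via product-to-sum and parts.
Normalization: ∫|φ|² dx = 5.1148.
⟨x⟩ = 2.6865 and ⟨x²⟩ = 7.7848.
(Δx)² = 7.7848 − (2.6865)² = 0.56735.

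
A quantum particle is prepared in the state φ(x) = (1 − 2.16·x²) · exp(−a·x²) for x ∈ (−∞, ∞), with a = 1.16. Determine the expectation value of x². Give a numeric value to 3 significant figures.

0.437

⟨x²⟩ = ∫ x²·|φ|² dx / ∫|φ|² dx (integrals over the domain).
Expand each integrand as polynomial × e^(−2ax²) and use ∫x^(2j)·e^(−2ax²) dx = (2j−1)!!/(4a)^j · √(π/(2a)), odd powers → 0; here √(π/(2a)) = 1.1637.
State is unnormalized: ∫|φ|² dx = 0.83678, and ∫φ*·x²·φ dx = 0.36553, so ⟨x²⟩ = 0.36553 / 0.83678.
⟨x²⟩ = 0.43683.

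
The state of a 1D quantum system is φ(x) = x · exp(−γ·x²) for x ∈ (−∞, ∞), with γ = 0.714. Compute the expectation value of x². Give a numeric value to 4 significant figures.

⟨x²⟩ = ∫ x²·|φ|² dx / ∫|φ|² dx (integrals over the domain).
Expand each integrand as polynomial × e^(−2γx²) and use ∫x^(2j)·e^(−2γx²) dx = (2j−1)!!/(4γ)^j · √(π/(2γ)), odd powers → 0; here √(π/(2γ)) = 1.4832.
State is unnormalized: ∫|φ|² dx = 0.51934, and ∫φ*·x²·φ dx = 0.54553, so ⟨x²⟩ = 0.54553 / 0.51934.
⟨x²⟩ = 1.0504.

1.050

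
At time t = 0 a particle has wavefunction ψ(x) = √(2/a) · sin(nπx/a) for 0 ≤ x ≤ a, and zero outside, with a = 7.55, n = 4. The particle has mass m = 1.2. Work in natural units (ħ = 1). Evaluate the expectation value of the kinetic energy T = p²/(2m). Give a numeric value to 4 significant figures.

T = −(ħ²/2m) d²/dx², so ⟨T⟩ = −(ħ²/2m) ∫ ψ*·ψ'' dx; with m = 1.2.
d/dx sin(nπx/a) = (nπ/a)·cos(nπx/a) and d²/dx² sin(nπx/a) = −(nπ/a)²·sin(nπx/a); on 0 ≤ x ≤ a, ∫sin²(nπx/a) dx = a/2 and ∫sin(nπx/a)·cos(nπx/a) dx = 0.
⟨T⟩ = 1.1543.

1.154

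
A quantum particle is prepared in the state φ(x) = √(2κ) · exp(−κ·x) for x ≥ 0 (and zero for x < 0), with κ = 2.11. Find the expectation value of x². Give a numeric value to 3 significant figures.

0.112

⟨x²⟩ = ∫ x²·|φ|² dx (integrals over the domain).
Every integrand reduces to terms xʲ·e^(−2κx) on [0, ∞); use ∫₀^∞ xʲ·e^(−2κx) dx = j!/(2κ)^(j+1).
⟨x²⟩ = 0.11231.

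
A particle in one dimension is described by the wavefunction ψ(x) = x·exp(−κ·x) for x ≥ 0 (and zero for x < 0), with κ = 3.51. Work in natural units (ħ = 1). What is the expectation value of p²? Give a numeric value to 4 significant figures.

12.32

p² ψ = −ħ² d²ψ/dx²; ⟨p²⟩ = −ħ² ∫ ψ*·ψ'' dx / ∫|ψ|² dx.
Differentiate x·exp(−κ·x) with the product rule; every integrand then reduces to terms xʲ·e^(−2κx) on [0, ∞), with ∫₀^∞ xʲ·e^(−2κx) dx = j!/(2κ)^(j+1).
State is unnormalized: ∫|ψ|² dx = 0.0057812, and ∫ψ*·(−ħ² ψ'') dx = 0.071225, so ⟨p²⟩ = 0.071225 / 0.0057812.
⟨p²⟩ = 12.320.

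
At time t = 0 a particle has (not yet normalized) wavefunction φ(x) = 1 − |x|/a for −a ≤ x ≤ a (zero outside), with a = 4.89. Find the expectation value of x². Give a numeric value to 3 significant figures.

⟨x²⟩ = ∫ x²·|φ|² dx / ∫|φ|² dx (integrals over the domain).
φ is even, so ∫ over [−a, a] = 2∫₀ᵃ with φ = 1 − x/a there: ∫₀ᵃ (1 − x/a)² dx = a/3, ∫₀ᵃ x²(1 − x/a)² dx = a³/30, ∫₀ᵃ x⁴(1 − x/a)² dx = a⁵/105.
State is unnormalized: ∫|φ|² dx = 3.2600, and ∫φ*·x²·φ dx = 7.7953, so ⟨x²⟩ = 7.7953 / 3.2600.
⟨x²⟩ = 2.3912.

2.39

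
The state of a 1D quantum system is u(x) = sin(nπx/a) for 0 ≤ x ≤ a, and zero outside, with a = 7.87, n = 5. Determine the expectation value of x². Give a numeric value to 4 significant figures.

⟨x²⟩ = ∫ x²·|u|² dx / ∫|u|² dx (integrals over the domain).
With sin²θ = (1 − cos2θ)/2 on 0 ≤ x ≤ a: ∫sin²(nπx/a) dx = a/2, ∫x·sin²(nπx/a) dx = a²/4, ∫x²·sin²(nπx/a) dx = a³·(1/6 − 1/(4n²π²)); higher powers xᵏ the same way, integrating xᵏ·cos(2nπx/a) by parts.
State is unnormalized: ∫|u|² dx = 3.9350, and ∫u*·x²·u dx = 80.747, so ⟨x²⟩ = 80.747 / 3.9350.
⟨x²⟩ = 20.520.

20.52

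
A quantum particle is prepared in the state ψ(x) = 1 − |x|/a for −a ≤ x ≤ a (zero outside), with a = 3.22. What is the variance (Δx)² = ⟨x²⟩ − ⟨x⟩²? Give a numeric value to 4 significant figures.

Compute ⟨x⟩ and ⟨x²⟩ separately, then (Δx)² = ⟨x²⟩ − ⟨x⟩².
ψ is even, so ∫ over [−a, a] = 2∫₀ᵃ with ψ = 1 − x/a there: ∫₀ᵃ (1 − x/a)² dx = a/3, ∫₀ᵃ x²(1 − x/a)² dx = a³/30, ∫₀ᵃ x⁴(1 − x/a)² dx = a⁵/105.
Normalization: ∫|ψ|² dx = 2.1467.
⟨x⟩ = 0.0000 and ⟨x²⟩ = 1.0368.
(Δx)² = 1.0368 − (0.0000)² = 1.0368.

1.037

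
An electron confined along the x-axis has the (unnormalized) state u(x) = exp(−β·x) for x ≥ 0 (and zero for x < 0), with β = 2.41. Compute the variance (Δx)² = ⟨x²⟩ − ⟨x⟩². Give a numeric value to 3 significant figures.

Compute ⟨x⟩ and ⟨x²⟩ separately, then (Δx)² = ⟨x²⟩ − ⟨x⟩².
Every integrand reduces to terms xʲ·e^(−2βx) on [0, ∞); use ∫₀^∞ xʲ·e^(−2βx) dx = j!/(2β)^(j+1).
Normalization: ∫|u|² dx = 0.20747.
⟨x⟩ = 0.20747 and ⟨x²⟩ = 0.086087.
(Δx)² = 0.086087 − (0.20747)² = 0.043043.

0.0430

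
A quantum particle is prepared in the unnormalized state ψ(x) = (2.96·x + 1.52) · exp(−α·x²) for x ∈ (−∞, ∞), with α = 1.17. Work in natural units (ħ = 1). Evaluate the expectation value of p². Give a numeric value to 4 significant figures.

2.217

p² ψ = −ħ² d²ψ/dx²; ⟨p²⟩ = −ħ² ∫ ψ*·ψ'' dx / ∫|ψ|² dx.
Expand each integrand as polynomial × e^(−2αx²) and use ∫x^(2j)·e^(−2αx²) dx = (2j−1)!!/(4α)^j · √(π/(2α)), odd powers → 0; here √(π/(2α)) = 1.1587. Differentiate with the product rule, d/dx e^(−αx²) = −2αx·e^(−αx²).
State is unnormalized: ∫|ψ|² dx = 4.8463, and ∫ψ*·(−ħ² ψ'') dx = 10.746, so ⟨p²⟩ = 10.746 / 4.8463.
⟨p²⟩ = 2.2174.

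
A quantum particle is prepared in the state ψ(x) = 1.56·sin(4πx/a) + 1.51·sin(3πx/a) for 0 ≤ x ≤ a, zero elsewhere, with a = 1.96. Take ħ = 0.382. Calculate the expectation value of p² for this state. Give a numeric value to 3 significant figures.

p² ψ = −ħ² d²ψ/dx²; ⟨p²⟩ = −ħ² ∫ ψ*·ψ'' dx / ∫|ψ|² dx.
d²/dx² sin(jπx/a) = −(jπ/a)²·sin(jπx/a); on 0 ≤ x ≤ a, ∫sin²(jπx/a) dx = a/2 and ∫sin(jπx/a)·sin(lπx/a) dx = 0 for j ≠ l, so only diagonal terms survive in ∫|ψ|² and ∫ψ·ψ″; ∫ψ·ψ′ dx = [ψ²/2] between the walls = 0.
State is unnormalized: ∫|ψ|² dx = 4.6194, and ∫ψ*·(−ħ² ψ'') dx = 21.845, so ⟨p²⟩ = 21.845 / 4.6194.
⟨p²⟩ = 4.7290.

4.73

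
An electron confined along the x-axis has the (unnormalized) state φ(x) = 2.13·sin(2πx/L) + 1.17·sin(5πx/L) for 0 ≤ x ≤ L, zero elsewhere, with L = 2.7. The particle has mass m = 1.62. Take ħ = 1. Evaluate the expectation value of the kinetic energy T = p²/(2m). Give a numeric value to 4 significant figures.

3.705

T = −(ħ²/2m) d²/dx², so ⟨T⟩ = −(ħ²/2m) ∫ φ*·φ'' dx / ∫|φ|² dx; with m = 1.62.
d²/dx² sin(jπx/L) = −(jπ/L)²·sin(jπx/L); on 0 ≤ x ≤ L, ∫sin²(jπx/L) dx = L/2 and ∫sin(jπx/L)·sin(lπx/L) dx = 0 for j ≠ l, so only diagonal terms survive in ∫|φ|² and ∫φ·φ″; ∫φ·φ′ dx = [φ²/2] between the walls = 0.
State is unnormalized: ∫|φ|² dx = 7.9728, and ∫φ*·(−ħ²/2m · φ'') dx = 29.542, so ⟨T⟩ = 29.542 / 7.9728.
⟨T⟩ = 3.7054.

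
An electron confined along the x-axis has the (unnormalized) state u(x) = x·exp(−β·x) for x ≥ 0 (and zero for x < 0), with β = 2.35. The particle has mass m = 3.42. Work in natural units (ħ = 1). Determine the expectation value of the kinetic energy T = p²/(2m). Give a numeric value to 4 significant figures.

0.8074

T = −(ħ²/2m) d²/dx², so ⟨T⟩ = −(ħ²/2m) ∫ u*·u'' dx / ∫|u|² dx; with m = 3.42.
Differentiate x·exp(−β·x) with the product rule; every integrand then reduces to terms xʲ·e^(−2βx) on [0, ∞), with ∫₀^∞ xʲ·e^(−2βx) dx = j!/(2β)^(j+1).
State is unnormalized: ∫|u|² dx = 0.019264, and ∫u*·(−ħ²/2m · u'') dx = 0.015553, so ⟨T⟩ = 0.015553 / 0.019264.
⟨T⟩ = 0.80738.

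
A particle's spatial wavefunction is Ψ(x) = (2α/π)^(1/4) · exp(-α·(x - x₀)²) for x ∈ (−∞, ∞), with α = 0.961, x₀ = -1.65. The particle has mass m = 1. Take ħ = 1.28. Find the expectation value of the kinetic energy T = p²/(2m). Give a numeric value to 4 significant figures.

T = −(ħ²/2m) d²/dx², so ⟨T⟩ = −(ħ²/2m) ∫ Ψ*·Ψ'' dx; with m = 1.
Gaussian moments (u = x − x₀): ∫u^(2j)·e^(−2αu²) du = (2j−1)!!/(4α)^j · √(π/(2α)), odd powers integrate to 0; here √(π/(2α)) = 1.2785. Derivatives: d/dx e^(−αu²) = −2αu·e^(−αu²), d²/dx² e^(−αu²) = (4α²u² − 2α)·e^(−αu²).
⟨T⟩ = 0.78725.

0.7873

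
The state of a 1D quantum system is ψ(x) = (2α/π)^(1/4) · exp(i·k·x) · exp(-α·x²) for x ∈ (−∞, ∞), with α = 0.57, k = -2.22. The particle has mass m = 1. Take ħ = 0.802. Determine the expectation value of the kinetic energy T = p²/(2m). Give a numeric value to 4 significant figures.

1.768

T = −(ħ²/2m) d²/dx², so ⟨T⟩ = −(ħ²/2m) ∫ ψ*·ψ'' dx; with m = 1.
Gaussian moments: ∫x^(2j)·e^(−2αx²) dx = (2j−1)!!/(4α)^j · √(π/(2α)), odd powers integrate to 0; here √(π/(2α)) = 1.6601. Derivatives: ψ′ = (ik − 2αx)·ψ, ψ″ = ((ik − 2αx)² − 2α)·ψ; the odd-in-x pieces drop out.
⟨T⟩ = 1.7683.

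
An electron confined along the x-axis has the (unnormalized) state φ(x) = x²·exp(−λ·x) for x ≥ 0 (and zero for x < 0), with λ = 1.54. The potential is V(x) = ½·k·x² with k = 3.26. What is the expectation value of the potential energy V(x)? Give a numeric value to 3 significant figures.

5.15

⟨V⟩ = ∫ V(x)·|φ|² dx / ∫|φ|² dx.
Every integrand reduces to terms xʲ·e^(−2λx) on [0, ∞); use ∫₀^∞ xʲ·e^(−2λx) dx = j!/(2λ)^(j+1).
State is unnormalized: ∫|φ|² dx = 0.086588, and ∫φ*·V(x)·φ dx = 0.44634, so ⟨V⟩ = 0.44634 / 0.086588.
⟨V⟩ = 5.1547.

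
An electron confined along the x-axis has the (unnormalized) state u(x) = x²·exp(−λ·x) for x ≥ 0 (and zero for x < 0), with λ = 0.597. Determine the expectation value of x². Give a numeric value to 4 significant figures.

21.04

⟨x²⟩ = ∫ x²·|u|² dx / ∫|u|² dx (integrals over the domain).
Every integrand reduces to terms xʲ·e^(−2λx) on [0, ∞); use ∫₀^∞ xʲ·e^(−2λx) dx = j!/(2λ)^(j+1).
State is unnormalized: ∫|u|² dx = 9.8898, and ∫u*·x²·u dx = 208.11, so ⟨x²⟩ = 208.11 / 9.8898.
⟨x²⟩ = 21.043.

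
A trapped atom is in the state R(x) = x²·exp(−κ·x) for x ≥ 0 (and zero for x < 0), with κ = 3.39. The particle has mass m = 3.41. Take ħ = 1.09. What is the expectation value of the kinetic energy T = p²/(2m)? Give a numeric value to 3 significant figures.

T = −(ħ²/2m) d²/dx², so ⟨T⟩ = −(ħ²/2m) ∫ R*·R'' dx / ∫|R|² dx; with m = 3.41.
Differentiate x²·exp(−κ·x) with the product rule; every integrand then reduces to terms xʲ·e^(−2κx) on [0, ∞), with ∫₀^∞ xʲ·e^(−2κx) dx = j!/(2κ)^(j+1).
State is unnormalized: ∫|R|² dx = 0.0016752, and ∫R*·(−ħ²/2m · R'') dx = 0.0011179, so ⟨T⟩ = 0.0011179 / 0.0016752.
⟨T⟩ = 0.66734.

0.667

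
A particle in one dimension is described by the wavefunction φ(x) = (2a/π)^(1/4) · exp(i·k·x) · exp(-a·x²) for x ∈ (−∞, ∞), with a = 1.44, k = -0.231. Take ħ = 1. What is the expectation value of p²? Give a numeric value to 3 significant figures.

1.49

p² φ = −ħ² d²φ/dx²; ⟨p²⟩ = −ħ² ∫ φ*·φ'' dx.
Gaussian moments: ∫x^(2j)·e^(−2ax²) dx = (2j−1)!!/(4a)^j · √(π/(2a)), odd powers integrate to 0; here √(π/(2a)) = 1.0444. Derivatives: φ′ = (ik − 2ax)·φ, φ″ = ((ik − 2ax)² − 2a)·φ; the odd-in-x pieces drop out.
⟨p²⟩ = 1.4934.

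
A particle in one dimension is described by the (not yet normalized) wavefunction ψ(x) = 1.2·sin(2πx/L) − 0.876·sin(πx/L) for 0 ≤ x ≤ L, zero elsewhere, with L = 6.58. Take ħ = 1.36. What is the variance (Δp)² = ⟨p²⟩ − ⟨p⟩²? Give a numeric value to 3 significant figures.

Compute ⟨p⟩ and ⟨p²⟩ separately; (Δp)² = ⟨p²⟩ − ⟨p⟩².
d²/dx² sin(jπx/L) = −(jπ/L)²·sin(jπx/L); on 0 ≤ x ≤ L, ∫sin²(jπx/L) dx = L/2 and ∫sin(jπx/L)·sin(lπx/L) dx = 0 for j ≠ l, so only diagonal terms survive in ∫|ψ|² and ∫ψ·ψ″; ∫ψ·ψ′ dx = [ψ²/2] between the walls = 0.
Normalization: ∫|ψ|² dx = 7.2623.
⟨p⟩ = 0.0000 and ⟨p²⟩ = 1.2468.
(Δp)² = 1.2468 − (0.0000)² = 1.2468.

1.25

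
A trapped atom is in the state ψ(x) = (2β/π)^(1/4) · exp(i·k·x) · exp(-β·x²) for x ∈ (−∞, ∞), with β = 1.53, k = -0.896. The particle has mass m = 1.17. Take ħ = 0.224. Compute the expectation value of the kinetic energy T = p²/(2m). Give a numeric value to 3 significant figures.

0.0500

T = −(ħ²/2m) d²/dx², so ⟨T⟩ = −(ħ²/2m) ∫ ψ*·ψ'' dx; with m = 1.17.
Gaussian moments: ∫x^(2j)·e^(−2βx²) dx = (2j−1)!!/(4β)^j · √(π/(2β)), odd powers integrate to 0; here √(π/(2β)) = 1.0132. Derivatives: ψ′ = (ik − 2βx)·ψ, ψ″ = ((ik − 2βx)² − 2β)·ψ; the odd-in-x pieces drop out.
⟨T⟩ = 0.050022.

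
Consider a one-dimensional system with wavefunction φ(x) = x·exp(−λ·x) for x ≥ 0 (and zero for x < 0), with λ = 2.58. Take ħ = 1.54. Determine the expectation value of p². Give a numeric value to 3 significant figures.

p² φ = −ħ² d²φ/dx²; ⟨p²⟩ = −ħ² ∫ φ*·φ'' dx / ∫|φ|² dx.
Differentiate x·exp(−λ·x) with the product rule; every integrand then reduces to terms xʲ·e^(−2λx) on [0, ∞), with ∫₀^∞ xʲ·e^(−2λx) dx = j!/(2λ)^(j+1).
State is unnormalized: ∫|φ|² dx = 0.014557, and ∫φ*·(−ħ² φ'') dx = 0.22981, so ⟨p²⟩ = 0.22981 / 0.014557.
⟨p²⟩ = 15.786.

15.8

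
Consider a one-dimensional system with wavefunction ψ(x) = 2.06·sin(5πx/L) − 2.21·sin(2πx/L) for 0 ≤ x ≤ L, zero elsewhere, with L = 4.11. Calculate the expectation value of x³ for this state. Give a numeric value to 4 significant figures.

18.36

⟨x³⟩ = ∫ x³·|ψ|² dx / ∫|ψ|² dx (integrals over the domain).
On 0 ≤ x ≤ L (j ≠ l): ∫sin²(jπx/L) dx = L/2, ∫sin(jπx/L)·sin(lπx/L) dx = 0; diagonal moments ∫x·sin²(jπx/L) dx = L²/4, ∫x²·sin²(jπx/L) dx = L³·(1/6 − 1/(4j²π²)); cross terms ∫x·sin(jπx/L)·sin(lπx/L) dx = 0 for j + l even and −4jlL²/(π²(j² − l²)²) for j + l odd, ∫x²·sin(jπx/L)·sin(lπx/L) dx = (−1)^(j+l)·4jlL³/(π²(j² − l²)²); higher powers the same way via product-to-sum and parts.
State is unnormalized: ∫|ψ|² dx = 18.757, and ∫ψ*·x³·ψ dx = 344.39, so ⟨x³⟩ = 344.39 / 18.757.
⟨x³⟩ = 18.360.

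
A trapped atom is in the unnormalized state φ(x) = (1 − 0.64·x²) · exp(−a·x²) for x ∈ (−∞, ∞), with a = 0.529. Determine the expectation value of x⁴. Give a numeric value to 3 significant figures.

1.18

⟨x⁴⟩ = ∫ x⁴·|φ|² dx / ∫|φ|² dx (integrals over the domain).
Expand each integrand as polynomial × e^(−2ax²) and use ∫x^(2j)·e^(−2ax²) dx = (2j−1)!!/(4a)^j · √(π/(2a)), odd powers → 0; here √(π/(2a)) = 1.7232.
State is unnormalized: ∫|φ|² dx = 1.1537, and ∫φ*·x⁴·φ dx = 1.3592, so ⟨x⁴⟩ = 1.3592 / 1.1537.
⟨x⁴⟩ = 1.1781.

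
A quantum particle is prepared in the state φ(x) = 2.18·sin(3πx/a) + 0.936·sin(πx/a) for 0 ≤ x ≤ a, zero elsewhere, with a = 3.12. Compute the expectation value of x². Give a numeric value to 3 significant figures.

⟨x²⟩ = ∫ x²·|φ|² dx / ∫|φ|² dx (integrals over the domain).
On 0 ≤ x ≤ a (j ≠ l): ∫sin²(jπx/a) dx = a/2, ∫sin(jπx/a)·sin(lπx/a) dx = 0; diagonal moments ∫x·sin²(jπx/a) dx = a²/4, ∫x²·sin²(jπx/a) dx = a³·(1/6 − 1/(4j²π²)); cross terms ∫x·sin(jπx/a)·sin(lπx/a) dx = 0 for j + l even and −4jla²/(π²(j² − l²)²) for j + l odd, ∫x²·sin(jπx/a)·sin(lπx/a) dx = (−1)^(j+l)·4jla³/(π²(j² − l²)²); higher powers the same way via product-to-sum and parts.
State is unnormalized: ∫|φ|² dx = 8.7805, and ∫φ*·x²·φ dx = 29.765, so ⟨x²⟩ = 29.765 / 8.7805.
⟨x²⟩ = 3.3899.

3.39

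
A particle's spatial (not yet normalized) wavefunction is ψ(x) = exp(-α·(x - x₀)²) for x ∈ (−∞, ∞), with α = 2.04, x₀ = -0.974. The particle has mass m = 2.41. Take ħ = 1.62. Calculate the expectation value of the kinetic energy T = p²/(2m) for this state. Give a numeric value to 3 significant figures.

T = −(ħ²/2m) d²/dx², so ⟨T⟩ = −(ħ²/2m) ∫ ψ*·ψ'' dx / ∫|ψ|² dx; with m = 2.41.
Gaussian moments (u = x − x₀): ∫u^(2j)·e^(−2αu²) du = (2j−1)!!/(4α)^j · √(π/(2α)), odd powers integrate to 0; here √(π/(2α)) = 0.87750. Derivatives: d/dx e^(−αu²) = −2αu·e^(−αu²), d²/dx² e^(−αu²) = (4α²u² − 2α)·e^(−αu²).
State is unnormalized: ∫|ψ|² dx = 0.87750, and ∫ψ*·(−ħ²/2m · ψ'') dx = 0.97467, so ⟨T⟩ = 0.97467 / 0.87750.
⟨T⟩ = 1.1107.

1.11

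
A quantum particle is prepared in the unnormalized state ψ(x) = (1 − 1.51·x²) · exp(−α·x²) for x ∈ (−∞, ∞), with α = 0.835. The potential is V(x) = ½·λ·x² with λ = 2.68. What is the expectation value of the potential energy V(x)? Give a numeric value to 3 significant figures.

⟨V⟩ = ∫ V(x)·|ψ|² dx / ∫|ψ|² dx.
Expand each integrand as polynomial × e^(−2αx²) and use ∫x^(2j)·e^(−2αx²) dx = (2j−1)!!/(4α)^j · √(π/(2α)), odd powers → 0; here √(π/(2α)) = 1.3716.
State is unnormalized: ∫|ψ|² dx = 0.97241, and ∫ψ*·V(x)·ψ dx = 0.74467, so ⟨V⟩ = 0.74467 / 0.97241.
⟨V⟩ = 0.76580.

0.766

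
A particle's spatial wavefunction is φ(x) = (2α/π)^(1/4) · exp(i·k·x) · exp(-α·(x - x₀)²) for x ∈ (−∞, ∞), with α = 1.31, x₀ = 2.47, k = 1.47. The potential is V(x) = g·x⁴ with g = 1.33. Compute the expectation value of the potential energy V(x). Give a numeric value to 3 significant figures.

⟨V⟩ = ∫ V(x)·|φ|² dx.
Gaussian moments (u = x − x₀): ∫u^(2j)·e^(−2αu²) du = (2j−1)!!/(4α)^j · √(π/(2α)), odd powers integrate to 0; here √(π/(2α)) = 1.0950.
⟨V⟩ = 58.940.

58.9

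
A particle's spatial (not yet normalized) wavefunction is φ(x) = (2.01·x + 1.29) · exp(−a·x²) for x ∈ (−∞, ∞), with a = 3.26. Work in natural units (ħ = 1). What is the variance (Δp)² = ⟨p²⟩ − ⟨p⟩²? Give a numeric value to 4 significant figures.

4.283

Compute ⟨p⟩ and ⟨p²⟩ separately; (Δp)² = ⟨p²⟩ − ⟨p⟩².
Expand each integrand as polynomial × e^(−2ax²) and use ∫x^(2j)·e^(−2ax²) dx = (2j−1)!!/(4a)^j · √(π/(2a)), odd powers → 0; here √(π/(2a)) = 0.69415. Differentiate with the product rule, d/dx e^(−ax²) = −2ax·e^(−ax²).
Normalization: ∫|φ|² dx = 1.3702.
⟨p⟩ = 0.0000 and ⟨p²⟩ = 4.2834.
(Δp)² = 4.2834 − (0.0000)² = 4.2834.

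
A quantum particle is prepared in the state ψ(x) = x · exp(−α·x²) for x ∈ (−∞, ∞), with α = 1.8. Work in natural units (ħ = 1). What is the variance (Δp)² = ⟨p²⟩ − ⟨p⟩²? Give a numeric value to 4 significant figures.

Compute ⟨p⟩ and ⟨p²⟩ separately; (Δp)² = ⟨p²⟩ − ⟨p⟩².
Expand each integrand as polynomial × e^(−2αx²) and use ∫x^(2j)·e^(−2αx²) dx = (2j−1)!!/(4α)^j · √(π/(2α)), odd powers → 0; here √(π/(2α)) = 0.93417. Differentiate with the product rule, d/dx e^(−αx²) = −2αx·e^(−αx²).
Normalization: ∫|ψ|² dx = 0.12975.
⟨p⟩ = 0.0000 and ⟨p²⟩ = 5.4000.
(Δp)² = 5.4000 − (0.0000)² = 5.4000.

5.400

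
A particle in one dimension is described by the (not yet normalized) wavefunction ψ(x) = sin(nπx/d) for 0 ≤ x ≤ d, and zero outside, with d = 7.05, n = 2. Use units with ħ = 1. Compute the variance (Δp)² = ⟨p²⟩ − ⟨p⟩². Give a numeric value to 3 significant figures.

0.794

Compute ⟨p⟩ and ⟨p²⟩ separately; (Δp)² = ⟨p²⟩ − ⟨p⟩².
d/dx sin(nπx/d) = (nπ/d)·cos(nπx/d) and d²/dx² sin(nπx/d) = −(nπ/d)²·sin(nπx/d); on 0 ≤ x ≤ d, ∫sin²(nπx/d) dx = d/2 and ∫sin(nπx/d)·cos(nπx/d) dx = 0.
Normalization: ∫|ψ|² dx = 3.5250.
⟨p⟩ = 0.0000 and ⟨p²⟩ = 0.79429.
(Δp)² = 0.79429 − (0.0000)² = 0.79429.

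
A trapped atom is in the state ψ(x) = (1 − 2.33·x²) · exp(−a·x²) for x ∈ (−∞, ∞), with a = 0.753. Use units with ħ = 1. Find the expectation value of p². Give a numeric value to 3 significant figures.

4.06

p² ψ = −ħ² d²ψ/dx²; ⟨p²⟩ = −ħ² ∫ ψ*·ψ'' dx / ∫|ψ|² dx.
Expand each integrand as polynomial × e^(−2ax²) and use ∫x^(2j)·e^(−2ax²) dx = (2j−1)!!/(4a)^j · √(π/(2a)), odd powers → 0; here √(π/(2a)) = 1.4443. Differentiate with the product rule, d/dx e^(−ax²) = −2ax·e^(−ax²).
State is unnormalized: ∫|ψ|² dx = 1.8026, and ∫ψ*·(−ħ² ψ'') dx = 7.3259, so ⟨p²⟩ = 7.3259 / 1.8026.
⟨p²⟩ = 4.0640.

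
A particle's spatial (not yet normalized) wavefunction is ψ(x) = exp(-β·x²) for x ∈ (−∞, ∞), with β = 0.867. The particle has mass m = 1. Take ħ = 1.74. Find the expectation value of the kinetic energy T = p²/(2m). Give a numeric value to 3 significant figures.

T = −(ħ²/2m) d²/dx², so ⟨T⟩ = −(ħ²/2m) ∫ ψ*·ψ'' dx / ∫|ψ|² dx; with m = 1.
Gaussian moments: ∫x^(2j)·e^(−2βx²) dx = (2j−1)!!/(4β)^j · √(π/(2β)), odd powers integrate to 0; here √(π/(2β)) = 1.3460. Derivatives: d/dx e^(−βx²) = −2βx·e^(−βx²), d²/dx² e^(−βx²) = (4β²x² − 2β)·e^(−βx²).
State is unnormalized: ∫|ψ|² dx = 1.3460, and ∫ψ*·(−ħ²/2m · ψ'') dx = 1.7666, so ⟨T⟩ = 1.7666 / 1.3460.
⟨T⟩ = 1.3125.

1.31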